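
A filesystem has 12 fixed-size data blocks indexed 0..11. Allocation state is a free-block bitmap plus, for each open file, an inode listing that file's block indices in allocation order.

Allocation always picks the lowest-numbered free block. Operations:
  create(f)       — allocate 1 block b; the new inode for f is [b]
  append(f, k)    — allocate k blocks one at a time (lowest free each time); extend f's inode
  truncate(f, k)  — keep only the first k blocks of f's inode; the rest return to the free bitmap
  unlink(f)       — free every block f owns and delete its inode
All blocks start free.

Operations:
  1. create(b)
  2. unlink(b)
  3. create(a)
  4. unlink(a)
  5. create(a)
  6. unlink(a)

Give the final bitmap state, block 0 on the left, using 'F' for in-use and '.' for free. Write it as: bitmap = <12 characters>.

bitmap = ............

[1] create(b) — b=0 (map F...........)
[2] unlink(b) —  (map ............)
[3] create(a) — a=0 (map F...........)
[4] unlink(a) —  (map ............)
[5] create(a) — a=0 (map F...........)
[6] unlink(a) —  (map ............)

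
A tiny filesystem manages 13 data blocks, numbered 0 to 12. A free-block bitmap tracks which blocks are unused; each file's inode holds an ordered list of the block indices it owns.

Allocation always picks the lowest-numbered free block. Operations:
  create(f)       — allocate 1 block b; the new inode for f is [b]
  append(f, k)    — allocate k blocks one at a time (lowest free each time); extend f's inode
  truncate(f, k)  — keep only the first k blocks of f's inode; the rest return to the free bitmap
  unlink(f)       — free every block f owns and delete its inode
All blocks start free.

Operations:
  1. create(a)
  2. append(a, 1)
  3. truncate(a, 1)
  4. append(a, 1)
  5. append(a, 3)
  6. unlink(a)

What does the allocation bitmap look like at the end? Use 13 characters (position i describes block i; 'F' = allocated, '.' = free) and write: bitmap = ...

bitmap = .............

create(a): bitmap=F............ | a=[0]
append(a, 1): bitmap=FF........... | a=[0, 1]
truncate(a, 1): bitmap=F............ | a=[0]
append(a, 1): bitmap=FF........... | a=[0, 1]
append(a, 3): bitmap=FFFFF........ | a=[0, 1, 2, 3, 4]
unlink(a): bitmap=............. | 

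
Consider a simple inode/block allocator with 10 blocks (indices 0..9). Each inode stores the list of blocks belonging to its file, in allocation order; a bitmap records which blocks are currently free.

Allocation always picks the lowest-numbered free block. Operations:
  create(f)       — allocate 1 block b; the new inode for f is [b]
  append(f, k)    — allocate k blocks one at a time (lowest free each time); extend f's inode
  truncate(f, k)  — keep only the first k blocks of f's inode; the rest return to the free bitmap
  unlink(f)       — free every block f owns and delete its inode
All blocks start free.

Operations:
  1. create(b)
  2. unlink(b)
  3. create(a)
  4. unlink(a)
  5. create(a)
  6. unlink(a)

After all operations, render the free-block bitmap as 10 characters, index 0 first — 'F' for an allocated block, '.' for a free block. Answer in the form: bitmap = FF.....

  1. create(b)  ⇒  F.........  {b→[0]}
  2. unlink(b)  ⇒  ..........  {}
  3. create(a)  ⇒  F.........  {a→[0]}
  4. unlink(a)  ⇒  ..........  {}
  5. create(a)  ⇒  F.........  {a→[0]}
  6. unlink(a)  ⇒  ..........  {}

bitmap = ..........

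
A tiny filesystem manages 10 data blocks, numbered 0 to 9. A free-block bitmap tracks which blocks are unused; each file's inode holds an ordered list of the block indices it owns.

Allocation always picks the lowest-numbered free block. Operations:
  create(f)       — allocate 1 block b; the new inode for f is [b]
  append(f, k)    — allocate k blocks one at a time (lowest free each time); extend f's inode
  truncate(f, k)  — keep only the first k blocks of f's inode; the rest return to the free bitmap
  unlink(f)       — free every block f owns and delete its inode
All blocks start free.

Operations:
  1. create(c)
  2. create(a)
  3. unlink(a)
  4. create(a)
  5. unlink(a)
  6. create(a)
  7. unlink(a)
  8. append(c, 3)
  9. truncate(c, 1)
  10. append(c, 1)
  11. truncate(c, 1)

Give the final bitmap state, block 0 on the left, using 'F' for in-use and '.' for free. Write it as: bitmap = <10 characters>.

bitmap = F.........

create(c): bitmap=F......... | c=[0]
create(a): bitmap=FF........ | a=[1] c=[0]
unlink(a): bitmap=F......... | c=[0]
create(a): bitmap=FF........ | a=[1] c=[0]
unlink(a): bitmap=F......... | c=[0]
create(a): bitmap=FF........ | a=[1] c=[0]
unlink(a): bitmap=F......... | c=[0]
append(c, 3): bitmap=FFFF...... | c=[0, 1, 2, 3]
truncate(c, 1): bitmap=F......... | c=[0]
append(c, 1): bitmap=FF........ | c=[0, 1]
truncate(c, 1): bitmap=F......... | c=[0]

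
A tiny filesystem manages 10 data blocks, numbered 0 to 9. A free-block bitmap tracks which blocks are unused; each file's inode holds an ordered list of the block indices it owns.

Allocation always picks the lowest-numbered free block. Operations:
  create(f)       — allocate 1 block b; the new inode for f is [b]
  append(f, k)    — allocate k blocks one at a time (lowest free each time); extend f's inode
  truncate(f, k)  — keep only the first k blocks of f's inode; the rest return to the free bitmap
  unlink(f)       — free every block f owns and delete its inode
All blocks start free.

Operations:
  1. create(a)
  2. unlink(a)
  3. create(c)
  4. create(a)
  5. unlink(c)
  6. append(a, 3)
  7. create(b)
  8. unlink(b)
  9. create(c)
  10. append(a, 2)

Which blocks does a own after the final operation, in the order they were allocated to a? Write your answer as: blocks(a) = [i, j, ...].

after create(a) → a:[0]  free=[F.........]
after unlink(a) →   free=[..........]
after create(c) → c:[0]  free=[F.........]
after create(a) → a:[1], c:[0]  free=[FF........]
after unlink(c) → a:[1]  free=[.F........]
after append(a, 3) → a:[1, 0, 2, 3]  free=[FFFF......]
after create(b) → a:[1, 0, 2, 3], b:[4]  free=[FFFFF.....]
after unlink(b) → a:[1, 0, 2, 3]  free=[FFFF......]
after create(c) → a:[1, 0, 2, 3], c:[4]  free=[FFFFF.....]
after append(a, 2) → a:[1, 0, 2, 3, 5, 6], c:[4]  free=[FFFFFFF...]

blocks(a) = [1, 0, 2, 3, 5, 6]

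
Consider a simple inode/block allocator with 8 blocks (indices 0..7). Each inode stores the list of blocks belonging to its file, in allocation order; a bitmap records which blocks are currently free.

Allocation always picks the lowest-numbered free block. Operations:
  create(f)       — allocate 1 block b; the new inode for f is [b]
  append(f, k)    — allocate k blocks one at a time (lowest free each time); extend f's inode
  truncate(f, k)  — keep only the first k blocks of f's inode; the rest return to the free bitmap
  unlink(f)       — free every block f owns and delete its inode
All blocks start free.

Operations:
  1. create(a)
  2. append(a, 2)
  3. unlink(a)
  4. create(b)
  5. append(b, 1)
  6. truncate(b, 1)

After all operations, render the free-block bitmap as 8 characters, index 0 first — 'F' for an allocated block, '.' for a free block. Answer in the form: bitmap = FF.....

bitmap = F.......

after create(a) → a:[0]  free=[F.......]
after append(a, 2) → a:[0, 1, 2]  free=[FFF.....]
after unlink(a) →   free=[........]
after create(b) → b:[0]  free=[F.......]
after append(b, 1) → b:[0, 1]  free=[FF......]
after truncate(b, 1) → b:[0]  free=[F.......]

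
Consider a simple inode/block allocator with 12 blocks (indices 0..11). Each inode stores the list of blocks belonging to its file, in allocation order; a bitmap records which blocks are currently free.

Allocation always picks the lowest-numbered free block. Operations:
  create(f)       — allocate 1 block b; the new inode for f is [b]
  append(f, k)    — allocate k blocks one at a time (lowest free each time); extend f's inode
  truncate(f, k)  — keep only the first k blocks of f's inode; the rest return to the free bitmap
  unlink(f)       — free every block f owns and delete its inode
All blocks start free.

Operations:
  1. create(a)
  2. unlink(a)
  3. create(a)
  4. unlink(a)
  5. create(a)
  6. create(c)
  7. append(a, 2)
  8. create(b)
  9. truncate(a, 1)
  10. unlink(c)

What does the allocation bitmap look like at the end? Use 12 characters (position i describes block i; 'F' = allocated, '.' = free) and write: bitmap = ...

[1] create(a) — a=0 (map F...........)
[2] unlink(a) —  (map ............)
[3] create(a) — a=0 (map F...........)
[4] unlink(a) —  (map ............)
[5] create(a) — a=0 (map F...........)
[6] create(c) — a=0 c=1 (map FF..........)
[7] append(a, 2) — a=0,2,3 c=1 (map FFFF........)
[8] create(b) — a=0,2,3 b=4 c=1 (map FFFFF.......)
[9] truncate(a, 1) — a=0 b=4 c=1 (map FF..F.......)
[10] unlink(c) — a=0 b=4 (map F...F.......)

bitmap = F...F.......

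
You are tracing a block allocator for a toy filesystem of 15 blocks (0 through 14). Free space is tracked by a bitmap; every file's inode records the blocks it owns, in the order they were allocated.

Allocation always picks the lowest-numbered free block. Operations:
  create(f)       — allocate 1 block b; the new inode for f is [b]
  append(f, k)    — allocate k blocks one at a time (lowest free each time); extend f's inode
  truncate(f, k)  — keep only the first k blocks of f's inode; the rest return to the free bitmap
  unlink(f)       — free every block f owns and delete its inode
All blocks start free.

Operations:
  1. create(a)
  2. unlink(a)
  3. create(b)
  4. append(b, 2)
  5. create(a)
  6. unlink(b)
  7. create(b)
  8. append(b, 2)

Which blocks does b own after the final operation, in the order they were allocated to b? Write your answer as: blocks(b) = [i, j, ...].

  1. create(a)  ⇒  F..............  {a→[0]}
  2. unlink(a)  ⇒  ...............  {}
  3. create(b)  ⇒  F..............  {b→[0]}
  4. append(b, 2)  ⇒  FFF............  {b→[0, 1, 2]}
  5. create(a)  ⇒  FFFF...........  {a→[3]; b→[0, 1, 2]}
  6. unlink(b)  ⇒  ...F...........  {a→[3]}
  7. create(b)  ⇒  F..F...........  {a→[3]; b→[0]}
  8. append(b, 2)  ⇒  FFFF...........  {a→[3]; b→[0, 1, 2]}

blocks(b) = [0, 1, 2]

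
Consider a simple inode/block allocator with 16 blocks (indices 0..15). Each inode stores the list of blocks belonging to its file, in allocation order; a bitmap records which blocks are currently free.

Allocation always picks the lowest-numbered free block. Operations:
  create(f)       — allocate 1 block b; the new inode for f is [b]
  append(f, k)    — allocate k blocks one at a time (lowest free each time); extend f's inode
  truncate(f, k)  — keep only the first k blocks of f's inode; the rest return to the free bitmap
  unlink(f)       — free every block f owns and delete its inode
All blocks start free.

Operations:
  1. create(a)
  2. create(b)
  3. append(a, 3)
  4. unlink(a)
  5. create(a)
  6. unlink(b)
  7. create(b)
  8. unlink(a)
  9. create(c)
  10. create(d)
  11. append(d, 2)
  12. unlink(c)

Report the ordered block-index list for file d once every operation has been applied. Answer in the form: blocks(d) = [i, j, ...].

blocks(d) = [2, 3, 4]

[1] create(a) — a=0 (map F...............)
[2] create(b) — a=0 b=1 (map FF..............)
[3] append(a, 3) — a=0,2,3,4 b=1 (map FFFFF...........)
[4] unlink(a) — b=1 (map .F..............)
[5] create(a) — a=0 b=1 (map FF..............)
[6] unlink(b) — a=0 (map F...............)
[7] create(b) — a=0 b=1 (map FF..............)
[8] unlink(a) — b=1 (map .F..............)
[9] create(c) — b=1 c=0 (map FF..............)
[10] create(d) — b=1 c=0 d=2 (map FFF.............)
[11] append(d, 2) — b=1 c=0 d=2,3,4 (map FFFFF...........)
[12] unlink(c) — b=1 d=2,3,4 (map .FFFF...........)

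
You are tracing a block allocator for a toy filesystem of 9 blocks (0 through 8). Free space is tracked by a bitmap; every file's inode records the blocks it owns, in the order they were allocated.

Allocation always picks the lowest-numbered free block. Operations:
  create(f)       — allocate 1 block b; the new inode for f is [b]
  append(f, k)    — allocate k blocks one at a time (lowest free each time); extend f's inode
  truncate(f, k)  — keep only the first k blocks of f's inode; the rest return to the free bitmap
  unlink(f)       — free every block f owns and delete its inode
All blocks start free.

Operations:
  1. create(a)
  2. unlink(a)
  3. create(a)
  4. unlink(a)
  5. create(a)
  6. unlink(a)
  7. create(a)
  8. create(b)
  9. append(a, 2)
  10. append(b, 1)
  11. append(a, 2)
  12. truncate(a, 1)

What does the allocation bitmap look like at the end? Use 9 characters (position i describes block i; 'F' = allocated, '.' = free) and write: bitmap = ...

create(a): bitmap=F........ | a=[0]
unlink(a): bitmap=......... | 
create(a): bitmap=F........ | a=[0]
unlink(a): bitmap=......... | 
create(a): bitmap=F........ | a=[0]
unlink(a): bitmap=......... | 
create(a): bitmap=F........ | a=[0]
create(b): bitmap=FF....... | a=[0] b=[1]
append(a, 2): bitmap=FFFF..... | a=[0, 2, 3] b=[1]
append(b, 1): bitmap=FFFFF.... | a=[0, 2, 3] b=[1, 4]
append(a, 2): bitmap=FFFFFFF.. | a=[0, 2, 3, 5, 6] b=[1, 4]
truncate(a, 1): bitmap=FF..F.... | a=[0] b=[1, 4]

bitmap = FF..F....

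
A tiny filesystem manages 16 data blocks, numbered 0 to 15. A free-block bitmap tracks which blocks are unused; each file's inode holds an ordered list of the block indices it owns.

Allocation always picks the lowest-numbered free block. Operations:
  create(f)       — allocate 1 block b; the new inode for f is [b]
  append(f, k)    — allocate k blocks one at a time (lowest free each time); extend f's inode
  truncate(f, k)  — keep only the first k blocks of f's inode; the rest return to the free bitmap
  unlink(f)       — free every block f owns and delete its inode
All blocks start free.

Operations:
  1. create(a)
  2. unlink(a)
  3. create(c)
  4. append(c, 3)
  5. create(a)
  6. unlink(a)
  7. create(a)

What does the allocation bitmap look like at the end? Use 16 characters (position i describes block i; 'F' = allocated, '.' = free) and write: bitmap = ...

  1. create(a)  ⇒  F...............  {a→[0]}
  2. unlink(a)  ⇒  ................  {}
  3. create(c)  ⇒  F...............  {c→[0]}
  4. append(c, 3)  ⇒  FFFF............  {c→[0, 1, 2, 3]}
  5. create(a)  ⇒  FFFFF...........  {a→[4]; c→[0, 1, 2, 3]}
  6. unlink(a)  ⇒  FFFF............  {c→[0, 1, 2, 3]}
  7. create(a)  ⇒  FFFFF...........  {a→[4]; c→[0, 1, 2, 3]}

bitmap = FFFFF...........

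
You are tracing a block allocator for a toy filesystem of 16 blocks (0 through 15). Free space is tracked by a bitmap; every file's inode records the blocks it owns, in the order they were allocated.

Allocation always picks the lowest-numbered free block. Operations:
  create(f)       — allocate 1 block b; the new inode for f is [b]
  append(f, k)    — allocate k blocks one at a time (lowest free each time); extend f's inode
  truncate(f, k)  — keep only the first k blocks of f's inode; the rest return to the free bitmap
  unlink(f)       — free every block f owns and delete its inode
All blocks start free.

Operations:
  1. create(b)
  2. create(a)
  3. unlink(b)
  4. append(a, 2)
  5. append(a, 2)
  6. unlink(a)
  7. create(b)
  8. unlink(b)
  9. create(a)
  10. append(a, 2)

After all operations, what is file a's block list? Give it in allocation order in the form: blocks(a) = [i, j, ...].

  1. create(b)  ⇒  F...............  {b→[0]}
  2. create(a)  ⇒  FF..............  {a→[1]; b→[0]}
  3. unlink(b)  ⇒  .F..............  {a→[1]}
  4. append(a, 2)  ⇒  FFF.............  {a→[1, 0, 2]}
  5. append(a, 2)  ⇒  FFFFF...........  {a→[1, 0, 2, 3, 4]}
  6. unlink(a)  ⇒  ................  {}
  7. create(b)  ⇒  F...............  {b→[0]}
  8. unlink(b)  ⇒  ................  {}
  9. create(a)  ⇒  F...............  {a→[0]}
  10. append(a, 2)  ⇒  FFF.............  {a→[0, 1, 2]}

blocks(a) = [0, 1, 2]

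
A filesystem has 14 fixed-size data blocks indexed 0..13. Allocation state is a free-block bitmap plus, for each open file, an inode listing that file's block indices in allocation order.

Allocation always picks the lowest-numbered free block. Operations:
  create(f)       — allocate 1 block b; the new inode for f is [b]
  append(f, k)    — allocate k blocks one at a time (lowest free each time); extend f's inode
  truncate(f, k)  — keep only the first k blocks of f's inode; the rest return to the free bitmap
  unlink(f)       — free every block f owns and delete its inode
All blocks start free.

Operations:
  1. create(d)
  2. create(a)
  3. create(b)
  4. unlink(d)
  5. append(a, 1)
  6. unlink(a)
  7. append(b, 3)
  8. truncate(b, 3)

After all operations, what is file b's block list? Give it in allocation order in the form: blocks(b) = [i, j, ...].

blocks(b) = [2, 0, 1]

after create(d) → d:[0]  free=[F.............]
after create(a) → a:[1], d:[0]  free=[FF............]
after create(b) → a:[1], b:[2], d:[0]  free=[FFF...........]
after unlink(d) → a:[1], b:[2]  free=[.FF...........]
after append(a, 1) → a:[1, 0], b:[2]  free=[FFF...........]
after unlink(a) → b:[2]  free=[..F...........]
after append(b, 3) → b:[2, 0, 1, 3]  free=[FFFF..........]
after truncate(b, 3) → b:[2, 0, 1]  free=[FFF...........]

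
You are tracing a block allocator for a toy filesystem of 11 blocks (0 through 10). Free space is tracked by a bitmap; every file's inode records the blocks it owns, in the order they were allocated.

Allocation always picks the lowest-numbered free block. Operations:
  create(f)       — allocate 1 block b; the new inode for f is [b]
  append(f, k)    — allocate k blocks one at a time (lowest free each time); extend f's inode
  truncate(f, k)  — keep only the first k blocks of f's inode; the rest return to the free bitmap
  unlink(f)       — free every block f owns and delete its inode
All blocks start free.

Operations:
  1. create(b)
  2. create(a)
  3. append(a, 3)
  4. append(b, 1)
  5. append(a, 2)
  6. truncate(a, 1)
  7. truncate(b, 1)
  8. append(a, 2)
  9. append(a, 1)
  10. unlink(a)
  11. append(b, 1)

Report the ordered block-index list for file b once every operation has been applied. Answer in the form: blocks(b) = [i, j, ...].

blocks(b) = [0, 1]

[1] create(b) — b=0 (map F..........)
[2] create(a) — a=1 b=0 (map FF.........)
[3] append(a, 3) — a=1,2,3,4 b=0 (map FFFFF......)
[4] append(b, 1) — a=1,2,3,4 b=0,5 (map FFFFFF.....)
[5] append(a, 2) — a=1,2,3,4,6,7 b=0,5 (map FFFFFFFF...)
[6] truncate(a, 1) — a=1 b=0,5 (map FF...F.....)
[7] truncate(b, 1) — a=1 b=0 (map FF.........)
[8] append(a, 2) — a=1,2,3 b=0 (map FFFF.......)
[9] append(a, 1) — a=1,2,3,4 b=0 (map FFFFF......)
[10] unlink(a) — b=0 (map F..........)
[11] append(b, 1) — b=0,1 (map FF.........)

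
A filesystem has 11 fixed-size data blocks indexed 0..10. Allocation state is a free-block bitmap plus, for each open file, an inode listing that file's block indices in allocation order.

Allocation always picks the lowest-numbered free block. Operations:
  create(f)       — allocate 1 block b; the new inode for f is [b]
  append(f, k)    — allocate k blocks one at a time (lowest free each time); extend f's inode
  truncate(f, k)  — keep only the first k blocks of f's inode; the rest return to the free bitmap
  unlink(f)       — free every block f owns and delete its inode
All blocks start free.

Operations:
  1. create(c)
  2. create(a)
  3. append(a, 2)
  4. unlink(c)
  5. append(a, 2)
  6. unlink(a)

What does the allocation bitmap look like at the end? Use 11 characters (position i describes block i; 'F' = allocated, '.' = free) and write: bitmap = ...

bitmap = ...........

create(c): bitmap=F.......... | c=[0]
create(a): bitmap=FF......... | a=[1] c=[0]
append(a, 2): bitmap=FFFF....... | a=[1, 2, 3] c=[0]
unlink(c): bitmap=.FFF....... | a=[1, 2, 3]
append(a, 2): bitmap=FFFFF...... | a=[1, 2, 3, 0, 4]
unlink(a): bitmap=........... | 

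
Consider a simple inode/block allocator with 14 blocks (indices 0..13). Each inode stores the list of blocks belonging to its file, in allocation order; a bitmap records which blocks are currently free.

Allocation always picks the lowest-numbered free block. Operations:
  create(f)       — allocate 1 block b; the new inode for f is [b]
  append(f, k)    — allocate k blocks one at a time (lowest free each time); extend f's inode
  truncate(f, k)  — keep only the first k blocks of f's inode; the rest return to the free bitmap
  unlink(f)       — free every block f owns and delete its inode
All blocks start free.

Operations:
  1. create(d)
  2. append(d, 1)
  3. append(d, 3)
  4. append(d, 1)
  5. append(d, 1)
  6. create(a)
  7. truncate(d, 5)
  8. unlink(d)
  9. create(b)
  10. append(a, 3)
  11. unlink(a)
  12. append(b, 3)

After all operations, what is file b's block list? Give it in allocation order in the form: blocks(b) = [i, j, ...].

after create(d) → d:[0]  free=[F.............]
after append(d, 1) → d:[0, 1]  free=[FF............]
after append(d, 3) → d:[0, 1, 2, 3, 4]  free=[FFFFF.........]
after append(d, 1) → d:[0, 1, 2, 3, 4, 5]  free=[FFFFFF........]
after append(d, 1) → d:[0, 1, 2, 3, 4, 5, 6]  free=[FFFFFFF.......]
after create(a) → a:[7], d:[0, 1, 2, 3, 4, 5, 6]  free=[FFFFFFFF......]
after truncate(d, 5) → a:[7], d:[0, 1, 2, 3, 4]  free=[FFFFF..F......]
after unlink(d) → a:[7]  free=[.......F......]
after create(b) → a:[7], b:[0]  free=[F......F......]
after append(a, 3) → a:[7, 1, 2, 3], b:[0]  free=[FFFF...F......]
after unlink(a) → b:[0]  free=[F.............]
after append(b, 3) → b:[0, 1, 2, 3]  free=[FFFF..........]

blocks(b) = [0, 1, 2, 3]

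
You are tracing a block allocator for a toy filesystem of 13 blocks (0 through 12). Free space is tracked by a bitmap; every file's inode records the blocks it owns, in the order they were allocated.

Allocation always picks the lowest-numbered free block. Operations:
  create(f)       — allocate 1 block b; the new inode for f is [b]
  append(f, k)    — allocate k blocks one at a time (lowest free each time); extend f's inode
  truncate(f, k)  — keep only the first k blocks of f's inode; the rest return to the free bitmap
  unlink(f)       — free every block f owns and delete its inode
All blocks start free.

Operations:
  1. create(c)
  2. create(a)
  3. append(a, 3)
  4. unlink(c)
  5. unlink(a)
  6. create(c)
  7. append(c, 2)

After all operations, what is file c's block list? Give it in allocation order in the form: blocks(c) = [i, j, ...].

after create(c) → c:[0]  free=[F............]
after create(a) → a:[1], c:[0]  free=[FF...........]
after append(a, 3) → a:[1, 2, 3, 4], c:[0]  free=[FFFFF........]
after unlink(c) → a:[1, 2, 3, 4]  free=[.FFFF........]
after unlink(a) →   free=[.............]
after create(c) → c:[0]  free=[F............]
after append(c, 2) → c:[0, 1, 2]  free=[FFF..........]

blocks(c) = [0, 1, 2]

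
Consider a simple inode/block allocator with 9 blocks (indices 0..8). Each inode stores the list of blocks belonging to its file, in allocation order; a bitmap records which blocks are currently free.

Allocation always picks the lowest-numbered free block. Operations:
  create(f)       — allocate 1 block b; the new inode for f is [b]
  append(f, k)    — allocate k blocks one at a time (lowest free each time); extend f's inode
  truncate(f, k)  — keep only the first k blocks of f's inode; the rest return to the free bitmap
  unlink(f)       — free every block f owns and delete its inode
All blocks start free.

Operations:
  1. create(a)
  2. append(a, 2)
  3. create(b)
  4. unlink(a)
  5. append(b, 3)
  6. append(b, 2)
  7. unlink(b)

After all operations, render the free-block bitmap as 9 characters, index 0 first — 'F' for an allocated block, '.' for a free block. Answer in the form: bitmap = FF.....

  1. create(a)  ⇒  F........  {a→[0]}
  2. append(a, 2)  ⇒  FFF......  {a→[0, 1, 2]}
  3. create(b)  ⇒  FFFF.....  {a→[0, 1, 2]; b→[3]}
  4. unlink(a)  ⇒  ...F.....  {b→[3]}
  5. append(b, 3)  ⇒  FFFF.....  {b→[3, 0, 1, 2]}
  6. append(b, 2)  ⇒  FFFFFF...  {b→[3, 0, 1, 2, 4, 5]}
  7. unlink(b)  ⇒  .........  {}

bitmap = .........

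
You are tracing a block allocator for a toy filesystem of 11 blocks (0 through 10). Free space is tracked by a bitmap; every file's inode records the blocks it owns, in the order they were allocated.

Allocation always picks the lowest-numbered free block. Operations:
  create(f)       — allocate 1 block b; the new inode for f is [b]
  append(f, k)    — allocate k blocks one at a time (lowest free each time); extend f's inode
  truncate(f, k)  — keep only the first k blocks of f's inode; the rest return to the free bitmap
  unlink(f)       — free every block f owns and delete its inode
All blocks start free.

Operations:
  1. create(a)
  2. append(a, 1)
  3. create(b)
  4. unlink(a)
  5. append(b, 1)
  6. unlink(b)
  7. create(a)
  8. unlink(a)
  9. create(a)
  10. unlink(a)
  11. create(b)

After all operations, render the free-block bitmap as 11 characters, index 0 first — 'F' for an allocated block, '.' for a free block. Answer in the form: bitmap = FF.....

bitmap = F..........

[1] create(a) — a=0 (map F..........)
[2] append(a, 1) — a=0,1 (map FF.........)
[3] create(b) — a=0,1 b=2 (map FFF........)
[4] unlink(a) — b=2 (map ..F........)
[5] append(b, 1) — b=2,0 (map F.F........)
[6] unlink(b) —  (map ...........)
[7] create(a) — a=0 (map F..........)
[8] unlink(a) —  (map ...........)
[9] create(a) — a=0 (map F..........)
[10] unlink(a) —  (map ...........)
[11] create(b) — b=0 (map F..........)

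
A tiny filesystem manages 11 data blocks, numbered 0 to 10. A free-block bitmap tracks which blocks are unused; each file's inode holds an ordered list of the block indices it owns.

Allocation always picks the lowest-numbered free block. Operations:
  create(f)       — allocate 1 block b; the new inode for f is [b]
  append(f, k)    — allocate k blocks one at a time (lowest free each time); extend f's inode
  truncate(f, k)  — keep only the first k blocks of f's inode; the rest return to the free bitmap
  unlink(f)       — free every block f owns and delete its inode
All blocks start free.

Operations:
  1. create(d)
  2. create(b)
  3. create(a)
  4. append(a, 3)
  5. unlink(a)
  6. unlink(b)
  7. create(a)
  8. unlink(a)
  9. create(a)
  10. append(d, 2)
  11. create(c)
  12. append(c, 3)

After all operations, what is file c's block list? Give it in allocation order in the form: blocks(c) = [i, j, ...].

  1. create(d)  ⇒  F..........  {d→[0]}
  2. create(b)  ⇒  FF.........  {b→[1]; d→[0]}
  3. create(a)  ⇒  FFF........  {a→[2]; b→[1]; d→[0]}
  4. append(a, 3)  ⇒  FFFFFF.....  {a→[2, 3, 4, 5]; b→[1]; d→[0]}
  5. unlink(a)  ⇒  FF.........  {b→[1]; d→[0]}
  6. unlink(b)  ⇒  F..........  {d→[0]}
  7. create(a)  ⇒  FF.........  {a→[1]; d→[0]}
  8. unlink(a)  ⇒  F..........  {d→[0]}
  9. create(a)  ⇒  FF.........  {a→[1]; d→[0]}
  10. append(d, 2)  ⇒  FFFF.......  {a→[1]; d→[0, 2, 3]}
  11. create(c)  ⇒  FFFFF......  {a→[1]; c→[4]; d→[0, 2, 3]}
  12. append(c, 3)  ⇒  FFFFFFFF...  {a→[1]; c→[4, 5, 6, 7]; d→[0, 2, 3]}

blocks(c) = [4, 5, 6, 7]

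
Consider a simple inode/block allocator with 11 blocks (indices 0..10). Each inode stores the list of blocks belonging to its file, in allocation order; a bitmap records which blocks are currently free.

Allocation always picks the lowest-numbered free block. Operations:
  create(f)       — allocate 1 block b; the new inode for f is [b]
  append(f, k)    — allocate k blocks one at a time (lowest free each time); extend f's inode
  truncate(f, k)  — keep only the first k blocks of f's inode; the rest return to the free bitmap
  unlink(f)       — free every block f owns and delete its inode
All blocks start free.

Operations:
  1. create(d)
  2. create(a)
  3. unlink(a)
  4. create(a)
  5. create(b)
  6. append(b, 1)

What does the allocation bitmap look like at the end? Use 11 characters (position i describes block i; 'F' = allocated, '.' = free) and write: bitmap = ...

bitmap = FFFF.......

create(d): bitmap=F.......... | d=[0]
create(a): bitmap=FF......... | a=[1] d=[0]
unlink(a): bitmap=F.......... | d=[0]
create(a): bitmap=FF......... | a=[1] d=[0]
create(b): bitmap=FFF........ | a=[1] b=[2] d=[0]
append(b, 1): bitmap=FFFF....... | a=[1] b=[2, 3] d=[0]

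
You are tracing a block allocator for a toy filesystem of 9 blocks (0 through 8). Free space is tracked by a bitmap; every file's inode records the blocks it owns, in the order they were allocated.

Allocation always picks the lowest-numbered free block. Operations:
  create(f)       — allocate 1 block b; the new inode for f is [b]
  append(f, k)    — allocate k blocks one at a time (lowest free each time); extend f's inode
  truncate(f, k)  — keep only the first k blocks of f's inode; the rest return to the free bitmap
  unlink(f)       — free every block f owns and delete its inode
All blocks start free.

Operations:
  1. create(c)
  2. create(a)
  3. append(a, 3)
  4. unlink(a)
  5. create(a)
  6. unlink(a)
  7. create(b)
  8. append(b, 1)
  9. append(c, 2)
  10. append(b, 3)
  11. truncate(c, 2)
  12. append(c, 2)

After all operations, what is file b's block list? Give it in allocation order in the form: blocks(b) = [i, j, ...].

blocks(b) = [1, 2, 5, 6, 7]

create(c): bitmap=F........ | c=[0]
create(a): bitmap=FF....... | a=[1] c=[0]
append(a, 3): bitmap=FFFFF.... | a=[1, 2, 3, 4] c=[0]
unlink(a): bitmap=F........ | c=[0]
create(a): bitmap=FF....... | a=[1] c=[0]
unlink(a): bitmap=F........ | c=[0]
create(b): bitmap=FF....... | b=[1] c=[0]
append(b, 1): bitmap=FFF...... | b=[1, 2] c=[0]
append(c, 2): bitmap=FFFFF.... | b=[1, 2] c=[0, 3, 4]
append(b, 3): bitmap=FFFFFFFF. | b=[1, 2, 5, 6, 7] c=[0, 3, 4]
truncate(c, 2): bitmap=FFFF.FFF. | b=[1, 2, 5, 6, 7] c=[0, 3]
append(c, 2): bitmap=FFFFFFFFF | b=[1, 2, 5, 6, 7] c=[0, 3, 4, 8]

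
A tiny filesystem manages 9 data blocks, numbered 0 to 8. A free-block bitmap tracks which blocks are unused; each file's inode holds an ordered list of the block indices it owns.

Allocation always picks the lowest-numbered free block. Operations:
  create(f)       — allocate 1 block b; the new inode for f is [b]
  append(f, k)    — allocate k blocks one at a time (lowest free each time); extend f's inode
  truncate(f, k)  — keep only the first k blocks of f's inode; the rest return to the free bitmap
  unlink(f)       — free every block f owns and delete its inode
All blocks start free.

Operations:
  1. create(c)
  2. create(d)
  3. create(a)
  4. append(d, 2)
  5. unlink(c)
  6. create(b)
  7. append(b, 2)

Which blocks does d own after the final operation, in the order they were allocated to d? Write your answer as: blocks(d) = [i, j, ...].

  1. create(c)  ⇒  F........  {c→[0]}
  2. create(d)  ⇒  FF.......  {c→[0]; d→[1]}
  3. create(a)  ⇒  FFF......  {a→[2]; c→[0]; d→[1]}
  4. append(d, 2)  ⇒  FFFFF....  {a→[2]; c→[0]; d→[1, 3, 4]}
  5. unlink(c)  ⇒  .FFFF....  {a→[2]; d→[1, 3, 4]}
  6. create(b)  ⇒  FFFFF....  {a→[2]; b→[0]; d→[1, 3, 4]}
  7. append(b, 2)  ⇒  FFFFFFF..  {a→[2]; b→[0, 5, 6]; d→[1, 3, 4]}

blocks(d) = [1, 3, 4]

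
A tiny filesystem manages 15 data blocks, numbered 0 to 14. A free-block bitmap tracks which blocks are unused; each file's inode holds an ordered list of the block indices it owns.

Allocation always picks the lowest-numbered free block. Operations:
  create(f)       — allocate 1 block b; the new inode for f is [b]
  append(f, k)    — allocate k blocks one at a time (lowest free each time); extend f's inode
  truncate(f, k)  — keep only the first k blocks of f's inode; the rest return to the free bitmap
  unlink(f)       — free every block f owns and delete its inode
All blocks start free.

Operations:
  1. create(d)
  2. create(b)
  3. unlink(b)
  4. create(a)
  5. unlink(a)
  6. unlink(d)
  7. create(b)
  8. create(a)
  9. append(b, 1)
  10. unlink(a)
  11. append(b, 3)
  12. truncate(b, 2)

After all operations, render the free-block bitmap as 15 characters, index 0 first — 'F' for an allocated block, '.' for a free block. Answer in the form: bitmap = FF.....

[1] create(d) — d=0 (map F..............)
[2] create(b) — b=1 d=0 (map FF.............)
[3] unlink(b) — d=0 (map F..............)
[4] create(a) — a=1 d=0 (map FF.............)
[5] unlink(a) — d=0 (map F..............)
[6] unlink(d) —  (map ...............)
[7] create(b) — b=0 (map F..............)
[8] create(a) — a=1 b=0 (map FF.............)
[9] append(b, 1) — a=1 b=0,2 (map FFF............)
[10] unlink(a) — b=0,2 (map F.F............)
[11] append(b, 3) — b=0,2,1,3,4 (map FFFFF..........)
[12] truncate(b, 2) — b=0,2 (map F.F............)

bitmap = F.F............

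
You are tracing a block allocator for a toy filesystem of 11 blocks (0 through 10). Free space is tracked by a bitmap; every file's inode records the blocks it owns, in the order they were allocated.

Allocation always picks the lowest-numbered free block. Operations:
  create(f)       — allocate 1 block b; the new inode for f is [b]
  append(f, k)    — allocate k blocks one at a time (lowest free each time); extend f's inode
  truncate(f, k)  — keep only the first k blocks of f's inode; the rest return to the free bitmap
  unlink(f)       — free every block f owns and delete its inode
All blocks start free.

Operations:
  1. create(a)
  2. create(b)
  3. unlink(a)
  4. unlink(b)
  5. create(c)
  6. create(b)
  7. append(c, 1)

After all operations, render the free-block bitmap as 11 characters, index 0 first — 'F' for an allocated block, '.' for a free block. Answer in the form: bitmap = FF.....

bitmap = FFF........

  1. create(a)  ⇒  F..........  {a→[0]}
  2. create(b)  ⇒  FF.........  {a→[0]; b→[1]}
  3. unlink(a)  ⇒  .F.........  {b→[1]}
  4. unlink(b)  ⇒  ...........  {}
  5. create(c)  ⇒  F..........  {c→[0]}
  6. create(b)  ⇒  FF.........  {b→[1]; c→[0]}
  7. append(c, 1)  ⇒  FFF........  {b→[1]; c→[0, 2]}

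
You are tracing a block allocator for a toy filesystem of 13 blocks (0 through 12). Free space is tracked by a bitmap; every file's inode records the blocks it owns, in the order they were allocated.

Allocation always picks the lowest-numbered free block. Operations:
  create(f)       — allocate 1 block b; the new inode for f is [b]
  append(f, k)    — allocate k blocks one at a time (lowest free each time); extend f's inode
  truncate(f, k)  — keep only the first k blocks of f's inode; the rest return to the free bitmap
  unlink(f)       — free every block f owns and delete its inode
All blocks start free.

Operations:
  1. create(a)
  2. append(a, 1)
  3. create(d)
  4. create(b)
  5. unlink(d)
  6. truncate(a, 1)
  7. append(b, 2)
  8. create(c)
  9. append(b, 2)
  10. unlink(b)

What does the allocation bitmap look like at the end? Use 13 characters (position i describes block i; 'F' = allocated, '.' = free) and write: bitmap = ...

bitmap = F...F........

create(a): bitmap=F............ | a=[0]
append(a, 1): bitmap=FF........... | a=[0, 1]
create(d): bitmap=FFF.......... | a=[0, 1] d=[2]
create(b): bitmap=FFFF......... | a=[0, 1] b=[3] d=[2]
unlink(d): bitmap=FF.F......... | a=[0, 1] b=[3]
truncate(a, 1): bitmap=F..F......... | a=[0] b=[3]
append(b, 2): bitmap=FFFF......... | a=[0] b=[3, 1, 2]
create(c): bitmap=FFFFF........ | a=[0] b=[3, 1, 2] c=[4]
append(b, 2): bitmap=FFFFFFF...... | a=[0] b=[3, 1, 2, 5, 6] c=[4]
unlink(b): bitmap=F...F........ | a=[0] c=[4]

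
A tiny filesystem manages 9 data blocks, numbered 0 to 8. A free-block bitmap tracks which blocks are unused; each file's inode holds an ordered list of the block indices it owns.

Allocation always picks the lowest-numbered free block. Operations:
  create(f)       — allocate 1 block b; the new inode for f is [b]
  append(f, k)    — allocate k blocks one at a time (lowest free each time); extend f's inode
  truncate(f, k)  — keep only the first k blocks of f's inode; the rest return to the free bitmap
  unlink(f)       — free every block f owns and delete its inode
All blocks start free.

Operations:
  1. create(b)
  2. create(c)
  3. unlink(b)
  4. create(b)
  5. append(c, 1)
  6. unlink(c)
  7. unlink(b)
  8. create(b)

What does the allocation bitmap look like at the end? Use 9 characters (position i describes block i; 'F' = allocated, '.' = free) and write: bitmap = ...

create(b): bitmap=F........ | b=[0]
create(c): bitmap=FF....... | b=[0] c=[1]
unlink(b): bitmap=.F....... | c=[1]
create(b): bitmap=FF....... | b=[0] c=[1]
append(c, 1): bitmap=FFF...... | b=[0] c=[1, 2]
unlink(c): bitmap=F........ | b=[0]
unlink(b): bitmap=......... | 
create(b): bitmap=F........ | b=[0]

bitmap = F........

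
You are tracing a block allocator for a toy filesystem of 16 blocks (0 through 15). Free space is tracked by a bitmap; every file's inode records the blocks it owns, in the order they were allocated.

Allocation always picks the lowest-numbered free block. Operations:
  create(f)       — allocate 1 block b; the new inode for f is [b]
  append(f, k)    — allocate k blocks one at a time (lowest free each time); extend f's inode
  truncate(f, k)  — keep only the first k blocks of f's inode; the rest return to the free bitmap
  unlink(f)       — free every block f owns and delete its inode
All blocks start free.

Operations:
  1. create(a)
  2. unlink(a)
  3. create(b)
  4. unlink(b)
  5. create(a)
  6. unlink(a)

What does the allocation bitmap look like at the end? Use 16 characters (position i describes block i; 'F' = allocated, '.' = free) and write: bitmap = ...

bitmap = ................

after create(a) → a:[0]  free=[F...............]
after unlink(a) →   free=[................]
after create(b) → b:[0]  free=[F...............]
after unlink(b) →   free=[................]
after create(a) → a:[0]  free=[F...............]
after unlink(a) →   free=[................]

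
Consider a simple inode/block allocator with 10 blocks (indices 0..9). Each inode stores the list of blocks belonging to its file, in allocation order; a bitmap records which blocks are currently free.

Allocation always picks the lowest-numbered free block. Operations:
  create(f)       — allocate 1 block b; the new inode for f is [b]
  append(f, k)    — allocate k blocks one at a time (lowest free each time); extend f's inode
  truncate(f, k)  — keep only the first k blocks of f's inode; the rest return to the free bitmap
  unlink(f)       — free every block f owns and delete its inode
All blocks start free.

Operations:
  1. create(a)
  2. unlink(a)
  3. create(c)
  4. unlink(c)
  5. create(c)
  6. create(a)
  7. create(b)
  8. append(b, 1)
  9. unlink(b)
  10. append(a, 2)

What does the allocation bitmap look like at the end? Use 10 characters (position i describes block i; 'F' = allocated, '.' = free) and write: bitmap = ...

  1. create(a)  ⇒  F.........  {a→[0]}
  2. unlink(a)  ⇒  ..........  {}
  3. create(c)  ⇒  F.........  {c→[0]}
  4. unlink(c)  ⇒  ..........  {}
  5. create(c)  ⇒  F.........  {c→[0]}
  6. create(a)  ⇒  FF........  {a→[1]; c→[0]}
  7. create(b)  ⇒  FFF.......  {a→[1]; b→[2]; c→[0]}
  8. append(b, 1)  ⇒  FFFF......  {a→[1]; b→[2, 3]; c→[0]}
  9. unlink(b)  ⇒  FF........  {a→[1]; c→[0]}
  10. append(a, 2)  ⇒  FFFF......  {a→[1, 2, 3]; c→[0]}

bitmap = FFFF......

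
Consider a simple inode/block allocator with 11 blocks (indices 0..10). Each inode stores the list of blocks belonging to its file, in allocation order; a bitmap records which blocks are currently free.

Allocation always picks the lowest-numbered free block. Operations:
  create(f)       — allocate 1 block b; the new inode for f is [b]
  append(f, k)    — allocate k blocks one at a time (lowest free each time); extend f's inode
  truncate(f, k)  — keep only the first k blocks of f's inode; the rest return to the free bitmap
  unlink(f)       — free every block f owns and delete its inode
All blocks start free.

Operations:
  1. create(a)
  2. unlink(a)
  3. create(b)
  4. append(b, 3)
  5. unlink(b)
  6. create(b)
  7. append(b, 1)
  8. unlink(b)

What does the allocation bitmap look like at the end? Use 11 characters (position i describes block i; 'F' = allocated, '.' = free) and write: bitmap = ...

bitmap = ...........

after create(a) → a:[0]  free=[F..........]
after unlink(a) →   free=[...........]
after create(b) → b:[0]  free=[F..........]
after append(b, 3) → b:[0, 1, 2, 3]  free=[FFFF.......]
after unlink(b) →   free=[...........]
after create(b) → b:[0]  free=[F..........]
after append(b, 1) → b:[0, 1]  free=[FF.........]
after unlink(b) →   free=[...........]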